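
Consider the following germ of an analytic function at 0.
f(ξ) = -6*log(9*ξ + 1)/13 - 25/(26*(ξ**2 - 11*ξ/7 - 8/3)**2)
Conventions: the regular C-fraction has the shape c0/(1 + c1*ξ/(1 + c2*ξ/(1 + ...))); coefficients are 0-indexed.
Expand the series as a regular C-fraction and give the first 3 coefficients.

Taylor coefficients (expand at 0): a_0 = -225/1664, a_1 = -186111/46592, a_2 = 96277869/5218304.
c0 = a_0 = -225/1664. Peel one level at a time: if S = 1 + c*ξ/S' with S'(0) = 1, then c is the ξ-coefficient of S and S' = c*ξ/(S - 1).
S_1 = c0/f = 1 + (-20679/700)*ξ + (1977922689/1960000)*ξ^2 + ...; c1 = -20679/700.
S_2 = c1*ξ/(S_1 - 1) = 1 + (659307563/19300400)*ξ + ...; c2 = 659307563/19300400.

The regular C-fraction coefficients are [-225/1664, -20679/700, 659307563/19300400].


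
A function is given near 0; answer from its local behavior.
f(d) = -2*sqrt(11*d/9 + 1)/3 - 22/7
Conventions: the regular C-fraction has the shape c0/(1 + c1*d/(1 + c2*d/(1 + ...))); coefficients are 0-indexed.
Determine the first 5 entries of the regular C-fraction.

Taylor coefficients (expand at 0): a_0 = -80/21, a_1 = -11/27, a_2 = 121/972, a_3 = -1331/17496, a_4 = 73205/1259712.
c0 = a_0 = -80/21. Peel one level at a time: if S = 1 + c*d/S' with S'(0) = 1, then c is the d-coefficient of S and S' = c*d/(S - 1).
S_1 = c0/f = 1 + (-77/720)*d + (847/19200)*d^2 + ...; c1 = -77/720.
S_2 = c1*d/(S_1 - 1) = 1 + (33/80)*d + (-121/1296)*d^2 + ...; c2 = 33/80.
S_3 = c2*d/(S_2 - 1) = 1 + (55/243)*d + (-10285/118098)*d^2 + ...; c3 = 55/243.
S_4 = c3*d/(S_3 - 1) = 1 + (187/486)*d + ...; c4 = 187/486.

The regular C-fraction coefficients are [-80/21, -77/720, 33/80, 55/243, 187/486].


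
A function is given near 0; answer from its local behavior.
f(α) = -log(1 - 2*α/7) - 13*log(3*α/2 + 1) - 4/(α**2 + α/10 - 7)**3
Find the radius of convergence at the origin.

The radius of convergence is 2/3.

Denominator factor (α**2 + α/10 - 7)^3: discriminant 2801/100, real irrational roots -1/20 + (1/20)*sqrt(2801) and -1/20 - (1/20)*sqrt(2801); poles of order 3, moduli -1/20 + (1/20)*sqrt(2801) and 1/20 + (1/20)*sqrt(2801).
Branch term (-1)*log(1 - α/(7/2)): its argument vanishes at α = 7/2, a logarithmic branch point, modulus 7/2.
Branch term (-13)*log(1 - α/(-2/3)): its argument vanishes at α = -2/3, a logarithmic branch point, modulus 2/3.
The radius of convergence is the smallest modulus among the singular points: 2/3.


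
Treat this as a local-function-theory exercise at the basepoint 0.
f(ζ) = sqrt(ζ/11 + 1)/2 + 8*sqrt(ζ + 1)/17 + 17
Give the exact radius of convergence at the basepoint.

Branch term (1/2)*sqrt(1 - ζ/(-11)): its argument vanishes at ζ = -11, a square-root branch point, modulus 11.
Branch term (8/17)*sqrt(1 - ζ/(-1)): its argument vanishes at ζ = -1, a square-root branch point, modulus 1.
The radius of convergence is the smallest modulus among the singular points: 1.

The radius of convergence is 1.


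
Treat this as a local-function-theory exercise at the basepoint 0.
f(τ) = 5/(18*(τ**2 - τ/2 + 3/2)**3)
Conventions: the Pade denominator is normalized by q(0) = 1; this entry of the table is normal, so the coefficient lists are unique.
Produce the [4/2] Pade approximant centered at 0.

The Pade approximant has numerator coefficients [20/243, 1564040/35387847, -1733960/35387847, -4176220/106163541, 7194620/955471869]; denominator coefficients [1, -67427/145629, 174901/145629].

Taylor coefficients needed (expand at 0): a_0 = 20/243, a_1 = 20/243, a_2 = -80/729, a_3 = -1240/6561, a_4 = 340/6561, a_5 = 4940/19683, a_6 = 9560/177147.
Write the denominator as Q(τ) = 1 + q1*τ + q2*τ^2. Requiring Q*f - P = O(τ^7) with deg P <= 4 kills the coefficients of τ^5..τ^6 in Q*f:
  τ^5: a_5 + q1*a_4 + q2*a_3 = 0, i.e. 4940/19683 + (340/6561)*q1 + (-1240/6561)*q2 = 0.
  τ^6: a_6 + q1*a_5 + q2*a_4 = 0, i.e. 9560/177147 + (4940/19683)*q1 + (340/6561)*q2 = 0.
Solving this linear system: q1 = -67427/145629, q2 = 174901/145629.
The numerator is Q*f truncated at degree 4: P0 = a_0 = 20/243; P1 = a_1 + q1*a_0 = 1564040/35387847; P2 = a_2 + q1*a_1 + q2*a_0 = -1733960/35387847; P3 = a_3 + q1*a_2 + q2*a_1 = -4176220/106163541; P4 = a_4 + q1*a_3 + q2*a_2 = 7194620/955471869.


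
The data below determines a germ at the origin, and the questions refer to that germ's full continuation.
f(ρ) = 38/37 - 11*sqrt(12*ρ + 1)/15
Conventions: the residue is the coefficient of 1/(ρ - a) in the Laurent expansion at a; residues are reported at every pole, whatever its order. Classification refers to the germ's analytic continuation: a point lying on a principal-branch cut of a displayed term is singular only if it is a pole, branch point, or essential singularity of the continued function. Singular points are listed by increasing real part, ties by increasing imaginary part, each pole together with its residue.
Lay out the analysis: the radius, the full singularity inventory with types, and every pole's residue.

Radius of convergence at 0: 1/12.
At -1/12: an algebraic (square-root) branch point.

Branch term (-11/15)*sqrt(1 - ρ/(-1/12)): its argument vanishes at ρ = -1/12, a square-root branch point, modulus 1/12.
The radius of convergence is the smallest modulus among the singular points: 1/12.


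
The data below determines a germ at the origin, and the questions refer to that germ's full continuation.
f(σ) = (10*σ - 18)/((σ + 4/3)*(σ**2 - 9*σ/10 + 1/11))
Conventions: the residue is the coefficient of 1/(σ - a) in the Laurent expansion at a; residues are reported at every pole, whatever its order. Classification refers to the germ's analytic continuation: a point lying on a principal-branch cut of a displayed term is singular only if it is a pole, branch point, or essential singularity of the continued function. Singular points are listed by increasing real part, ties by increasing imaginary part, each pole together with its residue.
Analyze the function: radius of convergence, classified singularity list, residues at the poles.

Denominator factor (σ**2 - 9*σ/10 + 1/11): discriminant 491/1100, real irrational roots 9/20 + (1/220)*sqrt(5401) and 9/20 - (1/220)*sqrt(5401); poles of order 1, moduli 9/20 + (1/220)*sqrt(5401) and 9/20 - (1/220)*sqrt(5401).
Denominator factor (σ + 4/3): pole of order 1 at -4/3, modulus 4/3.
The radius of convergence is the smallest modulus among the singular points: 9/20 - (1/220)*sqrt(5401).
At the order-1 pole -4/3 set g(σ) = (σ - (-4/3))*f(σ) = (10*σ - 18)/(σ**2 - 9*σ/10 + 1/11).
Simple pole: residue = g(a) at a = -4/3, which is -15510/1519.
The factor σ**2 - 9*σ/10 + 1/11 splits as (σ - a)(σ - a') with a = 9/20 - (1/220)*sqrt(5401), a' = 9/20 + (1/220)*sqrt(5401). At the order-1 pole a set g(σ) = (σ - a)*f(σ) = [(10*σ - 18)/(σ + 4/3)] / (σ - a').
Simple pole: residue = g(a) at a = 9/20 - (1/220)*sqrt(5401), which is 7755/1519 + (124695/745829)*sqrt(5401).
The factor σ**2 - 9*σ/10 + 1/11 splits as (σ - a)(σ - a') with a = 9/20 + (1/220)*sqrt(5401), a' = 9/20 - (1/220)*sqrt(5401). At the order-1 pole a set g(σ) = (σ - a)*f(σ) = [(10*σ - 18)/(σ + 4/3)] / (σ - a').
Simple pole: residue = g(a) at a = 9/20 + (1/220)*sqrt(5401), which is 7755/1519 - (124695/745829)*sqrt(5401).
List the singular points by increasing real part (a conjugate pair: the negative imaginary part first).

Radius of convergence at 0: 9/20 - (1/220)*sqrt(5401).
At -4/3: a pole of order 1; residue -15510/1519.
At 9/20 - (1/220)*sqrt(5401): a pole of order 1; residue 7755/1519 + (124695/745829)*sqrt(5401).
At 9/20 + (1/220)*sqrt(5401): a pole of order 1; residue 7755/1519 - (124695/745829)*sqrt(5401).


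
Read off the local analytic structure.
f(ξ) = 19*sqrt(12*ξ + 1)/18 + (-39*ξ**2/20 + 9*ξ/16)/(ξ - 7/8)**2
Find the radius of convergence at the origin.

Denominator factor (ξ - 7/8)^2: pole of order 2 at 7/8, modulus 7/8.
Branch term (19/18)*sqrt(1 - ξ/(-1/12)): its argument vanishes at ξ = -1/12, a square-root branch point, modulus 1/12.
The radius of convergence is the smallest modulus among the singular points: 1/12.

The radius of convergence is 1/12.


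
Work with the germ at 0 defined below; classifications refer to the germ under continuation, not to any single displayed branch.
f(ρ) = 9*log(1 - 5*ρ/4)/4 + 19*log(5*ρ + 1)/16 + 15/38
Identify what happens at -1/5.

The point is a logarithmic branch point.

The term (19/16)*log(1 - ρ/(-1/5)) has argument 1 - -1/5/(-1/5) = 0 at -1/5: a logarithmic (infinitely-sheeted) branch point; the remaining terms are analytic or single-valued there.


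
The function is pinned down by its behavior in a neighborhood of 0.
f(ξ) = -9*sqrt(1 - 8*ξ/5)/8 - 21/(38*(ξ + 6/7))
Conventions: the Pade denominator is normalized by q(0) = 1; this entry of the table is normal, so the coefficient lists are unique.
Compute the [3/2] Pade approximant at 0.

Taylor coefficients needed (expand at 0): a_0 = -269/152, a_1 = 3767/2280, a_2 = -35401/68400, a_3 = 2691851/2052000, a_4 = -11160269/12312000, a_5 = 3169275683/1846800000.
Write the denominator as Q(ξ) = 1 + q1*ξ + q2*ξ^2. Requiring Q*f - P = O(ξ^6) with deg P <= 3 kills the coefficients of ξ^4..ξ^5 in Q*f:
  ξ^4: a_4 + q1*a_3 + q2*a_2 = 0, i.e. -11160269/12312000 + (2691851/2052000)*q1 + (-35401/68400)*q2 = 0.
  ξ^5: a_5 + q1*a_4 + q2*a_3 = 0, i.e. 3169275683/1846800000 + (-11160269/12312000)*q1 + (2691851/2052000)*q2 = 0.
Solving this linear system: q1 = 1543753163/6421343070, q2 = -18333833566/16053357675.
The numerator is Q*f truncated at degree 3: P0 = a_0 = -269/152; P1 = a_1 + q1*a_0 = 399114562933/325348048880; P2 = a_2 + q1*a_1 + q2*a_0 = 20342636457/10702238450; P3 = a_3 + q1*a_2 + q2*a_1 = -37431334401/53511192250.

The Pade approximant has numerator coefficients [-269/152, 399114562933/325348048880, 20342636457/10702238450, -37431334401/53511192250]; denominator coefficients [1, 1543753163/6421343070, -18333833566/16053357675].


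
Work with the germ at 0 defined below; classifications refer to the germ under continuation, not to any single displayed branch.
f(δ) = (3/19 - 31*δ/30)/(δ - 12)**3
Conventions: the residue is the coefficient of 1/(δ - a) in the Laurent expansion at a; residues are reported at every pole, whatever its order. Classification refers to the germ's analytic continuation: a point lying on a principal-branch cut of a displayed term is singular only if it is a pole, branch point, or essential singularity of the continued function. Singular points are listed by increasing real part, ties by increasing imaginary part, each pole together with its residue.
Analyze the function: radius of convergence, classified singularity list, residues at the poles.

Radius of convergence at 0: 12.
At 12: a pole of order 3; residue 0.

Denominator factor (δ - 12)^3: pole of order 3 at 12, modulus 12.
The radius of convergence is the smallest modulus among the singular points: 12.
At the order-3 pole 12 set g(δ) = (δ - (12))^3*f(δ) = 3/19 - 31*δ/30.
Order-3 pole: residue = g''(a)/2; g''(12) = 0, so the residue is 0.


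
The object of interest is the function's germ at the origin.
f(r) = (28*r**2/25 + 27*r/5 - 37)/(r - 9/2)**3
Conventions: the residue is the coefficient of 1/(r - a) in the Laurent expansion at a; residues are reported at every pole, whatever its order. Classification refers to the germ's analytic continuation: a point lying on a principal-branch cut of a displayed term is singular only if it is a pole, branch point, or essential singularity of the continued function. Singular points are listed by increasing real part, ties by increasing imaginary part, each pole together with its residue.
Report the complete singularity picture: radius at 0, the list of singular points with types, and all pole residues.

Denominator factor (r - 9/2)^3: pole of order 3 at 9/2, modulus 9/2.
The radius of convergence is the smallest modulus among the singular points: 9/2.
At the order-3 pole 9/2 set g(r) = (r - (9/2))^3*f(r) = 28*r**2/25 + 27*r/5 - 37.
Order-3 pole: residue = g''(a)/2; g''(9/2) = 56/25, so the residue is 28/25.

Radius of convergence at 0: 9/2.
At 9/2: a pole of order 3; residue 28/25.


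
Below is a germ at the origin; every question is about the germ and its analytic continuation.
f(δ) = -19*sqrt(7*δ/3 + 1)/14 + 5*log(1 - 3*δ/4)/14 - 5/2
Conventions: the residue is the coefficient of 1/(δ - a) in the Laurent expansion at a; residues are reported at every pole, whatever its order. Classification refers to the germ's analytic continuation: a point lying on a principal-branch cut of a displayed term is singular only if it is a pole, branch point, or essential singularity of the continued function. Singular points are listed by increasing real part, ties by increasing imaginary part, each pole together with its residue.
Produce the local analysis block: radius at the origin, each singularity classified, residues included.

Branch term (5/14)*log(1 - δ/(4/3)): its argument vanishes at δ = 4/3, a logarithmic branch point, modulus 4/3.
Branch term (-19/14)*sqrt(1 - δ/(-3/7)): its argument vanishes at δ = -3/7, a square-root branch point, modulus 3/7.
The radius of convergence is the smallest modulus among the singular points: 3/7.
List the singular points by increasing real part (a conjugate pair: the negative imaginary part first).

Radius of convergence at 0: 3/7.
At -3/7: an algebraic (square-root) branch point.
At 4/3: a logarithmic branch point.


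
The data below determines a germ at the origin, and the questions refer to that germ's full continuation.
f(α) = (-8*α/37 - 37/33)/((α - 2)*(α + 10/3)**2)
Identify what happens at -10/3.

The point is a pole of order 2.

The denominator factor α + 10/3 vanishes at -10/3 and appears to the power 2; the numerator there equals -163/407, nonzero, and no other factor vanishes.
Hence a pole whose order is the multiplicity, 2.


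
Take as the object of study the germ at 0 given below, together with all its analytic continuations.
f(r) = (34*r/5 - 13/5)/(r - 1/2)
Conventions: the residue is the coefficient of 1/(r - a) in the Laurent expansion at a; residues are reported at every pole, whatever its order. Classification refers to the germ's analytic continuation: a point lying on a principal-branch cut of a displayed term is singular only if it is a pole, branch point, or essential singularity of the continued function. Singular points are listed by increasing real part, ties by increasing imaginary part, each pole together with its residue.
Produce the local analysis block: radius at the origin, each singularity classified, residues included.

Radius of convergence at 0: 1/2.
At 1/2: a pole of order 1; residue 4/5.

Denominator factor (r - 1/2): pole of order 1 at 1/2, modulus 1/2.
The radius of convergence is the smallest modulus among the singular points: 1/2.
At the order-1 pole 1/2 set g(r) = (r - (1/2))*f(r) = 34*r/5 - 13/5.
Simple pole: residue = g(a) at a = 1/2, which is 4/5.


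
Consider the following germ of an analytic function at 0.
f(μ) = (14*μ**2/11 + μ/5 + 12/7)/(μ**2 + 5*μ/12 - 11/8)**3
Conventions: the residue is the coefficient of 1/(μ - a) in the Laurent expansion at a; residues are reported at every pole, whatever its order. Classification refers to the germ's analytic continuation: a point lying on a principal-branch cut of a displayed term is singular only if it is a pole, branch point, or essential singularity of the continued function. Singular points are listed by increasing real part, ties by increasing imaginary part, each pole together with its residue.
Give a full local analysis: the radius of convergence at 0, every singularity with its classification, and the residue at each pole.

Radius of convergence at 0: -5/24 + (1/24)*sqrt(817).
At -5/24 - (1/24)*sqrt(817): a pole of order 3; residue -(129458304/41991065501)*sqrt(817).
At -5/24 + (1/24)*sqrt(817): a pole of order 3; residue (129458304/41991065501)*sqrt(817).

Denominator factor (μ**2 + 5*μ/12 - 11/8)^3: discriminant 817/144, real irrational roots -5/24 + (1/24)*sqrt(817) and -5/24 - (1/24)*sqrt(817); poles of order 3, moduli -5/24 + (1/24)*sqrt(817) and 5/24 + (1/24)*sqrt(817).
The radius of convergence is the smallest modulus among the singular points: -5/24 + (1/24)*sqrt(817).
The factor μ**2 + 5*μ/12 - 11/8 splits as (μ - a)(μ - a') with a = -5/24 - (1/24)*sqrt(817), a' = -5/24 + (1/24)*sqrt(817). At the order-3 pole a set g(μ) = (μ - a)^3*f(μ) = [14*μ**2/11 + μ/5 + 12/7] / (μ - a')^3.
Order-3 pole: residue = g''(a)/2; g''(-5/24 - (1/24)*sqrt(817)) = -(258916608/41991065501)*sqrt(817), so the residue is -(129458304/41991065501)*sqrt(817).
The factor μ**2 + 5*μ/12 - 11/8 splits as (μ - a)(μ - a') with a = -5/24 + (1/24)*sqrt(817), a' = -5/24 - (1/24)*sqrt(817). At the order-3 pole a set g(μ) = (μ - a)^3*f(μ) = [14*μ**2/11 + μ/5 + 12/7] / (μ - a')^3.
Order-3 pole: residue = g''(a)/2; g''(-5/24 + (1/24)*sqrt(817)) = (258916608/41991065501)*sqrt(817), so the residue is (129458304/41991065501)*sqrt(817).
List the singular points by increasing real part (a conjugate pair: the negative imaginary part first).


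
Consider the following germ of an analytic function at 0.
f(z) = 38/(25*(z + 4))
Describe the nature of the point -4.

The denominator factor z + 4 vanishes at -4 and appears to the power 1; the numerator there equals 38/25, nonzero, and no other factor vanishes.
Hence a pole whose order is the multiplicity, 1.

The point is a pole of order 1.


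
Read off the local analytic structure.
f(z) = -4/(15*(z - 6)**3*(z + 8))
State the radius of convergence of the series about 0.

Denominator factor (z + 8): pole of order 1 at -8, modulus 8.
Denominator factor (z - 6)^3: pole of order 3 at 6, modulus 6.
The radius of convergence is the smallest modulus among the singular points: 6.

The radius of convergence is 6.


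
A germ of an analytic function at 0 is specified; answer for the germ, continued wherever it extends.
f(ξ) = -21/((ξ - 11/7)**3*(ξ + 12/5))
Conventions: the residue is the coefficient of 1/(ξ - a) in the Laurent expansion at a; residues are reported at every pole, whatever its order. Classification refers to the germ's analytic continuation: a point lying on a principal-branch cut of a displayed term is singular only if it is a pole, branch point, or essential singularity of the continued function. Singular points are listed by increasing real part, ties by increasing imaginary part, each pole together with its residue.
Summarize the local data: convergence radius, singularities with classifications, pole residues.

Radius of convergence at 0: 11/7.
At -12/5: a pole of order 1; residue 900375/2685619.
At 11/7: a pole of order 3; residue -900375/2685619.

Denominator factor (ξ - 11/7)^3: pole of order 3 at 11/7, modulus 11/7.
Denominator factor (ξ + 12/5): pole of order 1 at -12/5, modulus 12/5.
The radius of convergence is the smallest modulus among the singular points: 11/7.
At the order-1 pole -12/5 set g(ξ) = (ξ - (-12/5))*f(ξ) = -21/(ξ - 11/7)**3.
Simple pole: residue = g(a) at a = -12/5, which is 900375/2685619.
At the order-3 pole 11/7 set g(ξ) = (ξ - (11/7))^3*f(ξ) = -21/(ξ + 12/5).
Order-3 pole: residue = g''(a)/2; g''(11/7) = -1800750/2685619, so the residue is -900375/2685619.
List the singular points by increasing real part (a conjugate pair: the negative imaginary part first).


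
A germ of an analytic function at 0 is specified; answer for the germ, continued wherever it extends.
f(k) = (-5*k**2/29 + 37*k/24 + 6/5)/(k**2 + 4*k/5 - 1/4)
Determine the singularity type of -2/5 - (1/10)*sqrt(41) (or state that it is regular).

The denominator factor k**2 + 4*k/5 - 1/4 vanishes at -2/5 - (1/10)*sqrt(41) and appears to the power 1; the numerator there equals 211/435 - (1169/6960)*sqrt(41), nonzero, and no other factor vanishes.
Hence a pole whose order is the multiplicity, 1.

The point is a pole of order 1.


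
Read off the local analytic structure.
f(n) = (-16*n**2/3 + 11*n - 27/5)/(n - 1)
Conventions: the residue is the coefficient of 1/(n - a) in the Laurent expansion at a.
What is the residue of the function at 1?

The residue is 4/15.

At the order-1 pole 1 set g(n) = (n - (1))*f(n) = -16*n**2/3 + 11*n - 27/5.
Simple pole: residue = g(a) at a = 1, which is 4/15.


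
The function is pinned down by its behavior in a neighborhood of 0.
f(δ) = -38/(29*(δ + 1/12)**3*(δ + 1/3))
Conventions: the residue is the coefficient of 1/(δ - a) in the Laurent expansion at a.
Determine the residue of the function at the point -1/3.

At the order-1 pole -1/3 set g(δ) = (δ - (-1/3))*f(δ) = -38/(29*(δ + 1/12)**3).
Simple pole: residue = g(a) at a = -1/3, which is 2432/29.

The residue is 2432/29.


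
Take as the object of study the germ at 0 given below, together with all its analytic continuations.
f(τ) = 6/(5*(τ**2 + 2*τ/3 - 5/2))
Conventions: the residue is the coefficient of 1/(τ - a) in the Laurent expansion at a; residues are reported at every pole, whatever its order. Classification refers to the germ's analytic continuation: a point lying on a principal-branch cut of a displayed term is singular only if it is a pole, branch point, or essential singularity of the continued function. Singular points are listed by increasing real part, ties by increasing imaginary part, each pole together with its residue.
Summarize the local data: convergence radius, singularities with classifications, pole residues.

Radius of convergence at 0: -1/3 + (1/6)*sqrt(94).
At -1/3 - (1/6)*sqrt(94): a pole of order 1; residue -(9/235)*sqrt(94).
At -1/3 + (1/6)*sqrt(94): a pole of order 1; residue (9/235)*sqrt(94).

Denominator factor (τ**2 + 2*τ/3 - 5/2): discriminant 94/9, real irrational roots -1/3 + (1/6)*sqrt(94) and -1/3 - (1/6)*sqrt(94); poles of order 1, moduli -1/3 + (1/6)*sqrt(94) and 1/3 + (1/6)*sqrt(94).
The radius of convergence is the smallest modulus among the singular points: -1/3 + (1/6)*sqrt(94).
The factor τ**2 + 2*τ/3 - 5/2 splits as (τ - a)(τ - a') with a = -1/3 - (1/6)*sqrt(94), a' = -1/3 + (1/6)*sqrt(94). At the order-1 pole a set g(τ) = (τ - a)*f(τ) = [6/5] / (τ - a').
Simple pole: residue = g(a) at a = -1/3 - (1/6)*sqrt(94), which is -(9/235)*sqrt(94).
The factor τ**2 + 2*τ/3 - 5/2 splits as (τ - a)(τ - a') with a = -1/3 + (1/6)*sqrt(94), a' = -1/3 - (1/6)*sqrt(94). At the order-1 pole a set g(τ) = (τ - a)*f(τ) = [6/5] / (τ - a').
Simple pole: residue = g(a) at a = -1/3 + (1/6)*sqrt(94), which is (9/235)*sqrt(94).
List the singular points by increasing real part (a conjugate pair: the negative imaginary part first).


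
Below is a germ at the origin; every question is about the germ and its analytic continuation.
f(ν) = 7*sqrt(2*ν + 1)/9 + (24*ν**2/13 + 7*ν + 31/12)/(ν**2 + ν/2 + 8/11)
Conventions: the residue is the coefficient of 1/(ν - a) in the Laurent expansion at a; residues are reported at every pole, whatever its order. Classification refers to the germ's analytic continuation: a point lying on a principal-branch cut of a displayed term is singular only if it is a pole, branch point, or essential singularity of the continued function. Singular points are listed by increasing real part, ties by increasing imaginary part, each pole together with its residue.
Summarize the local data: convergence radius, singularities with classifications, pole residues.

Denominator factor (ν**2 + ν/2 + 8/11): discriminant -117/44, complex-conjugate roots (-1/4) + ((3/44)*sqrt(143))*i and (-1/4) - ((3/44)*sqrt(143))*i; poles of order 1, moduli (2/11)*sqrt(22) and (2/11)*sqrt(22).
Branch term (7/9)*sqrt(1 - ν/(-1/2)): its argument vanishes at ν = -1/2, a square-root branch point, modulus 1/2.
The radius of convergence is the smallest modulus among the singular points: 1/2.
The branch term is analytic at (-1/4) - ((3/44)*sqrt(143))*i and contributes nothing to the residue; only the rational part matters.
The factor ν**2 + ν/2 + 8/11 splits as (ν - a)(ν - a') with a = (-1/4) - ((3/44)*sqrt(143))*i, a' = (-1/4) + ((3/44)*sqrt(143))*i. At the order-1 pole a set g(ν) = (ν - a)*(rational part) = [24*ν**2/13 + 7*ν + 31/12] / (ν - a').
Simple pole: residue = g(a) at a = (-1/4) - ((3/44)*sqrt(143))*i, which is (79/26) - ((239/16731)*sqrt(143))*i.
The branch term is analytic at (-1/4) + ((3/44)*sqrt(143))*i and contributes nothing to the residue; only the rational part matters.
The factor ν**2 + ν/2 + 8/11 splits as (ν - a)(ν - a') with a = (-1/4) + ((3/44)*sqrt(143))*i, a' = (-1/4) - ((3/44)*sqrt(143))*i. At the order-1 pole a set g(ν) = (ν - a)*(rational part) = [24*ν**2/13 + 7*ν + 31/12] / (ν - a').
Simple pole: residue = g(a) at a = (-1/4) + ((3/44)*sqrt(143))*i, which is (79/26) + ((239/16731)*sqrt(143))*i.
List the singular points by increasing real part (a conjugate pair: the negative imaginary part first).

Radius of convergence at 0: 1/2.
At -1/2: an algebraic (square-root) branch point.
At (-1/4) - ((3/44)*sqrt(143))*i: a pole of order 1; residue (79/26) - ((239/16731)*sqrt(143))*i.
At (-1/4) + ((3/44)*sqrt(143))*i: a pole of order 1; residue (79/26) + ((239/16731)*sqrt(143))*i.


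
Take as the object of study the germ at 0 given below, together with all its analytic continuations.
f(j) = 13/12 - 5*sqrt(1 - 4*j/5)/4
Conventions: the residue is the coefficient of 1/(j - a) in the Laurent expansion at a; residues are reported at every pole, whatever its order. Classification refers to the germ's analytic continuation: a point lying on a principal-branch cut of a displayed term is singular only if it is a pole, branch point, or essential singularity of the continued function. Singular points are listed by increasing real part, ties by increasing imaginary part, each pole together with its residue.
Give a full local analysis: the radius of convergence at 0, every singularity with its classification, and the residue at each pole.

Branch term (-5/4)*sqrt(1 - j/(5/4)): its argument vanishes at j = 5/4, a square-root branch point, modulus 5/4.
The radius of convergence is the smallest modulus among the singular points: 5/4.

Radius of convergence at 0: 5/4.
At 5/4: an algebraic (square-root) branch point.


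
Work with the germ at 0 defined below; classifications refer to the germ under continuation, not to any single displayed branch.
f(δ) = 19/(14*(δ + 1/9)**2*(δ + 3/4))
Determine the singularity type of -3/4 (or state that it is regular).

The point is a pole of order 1.

The denominator factor δ + 3/4 vanishes at -3/4 and appears to the power 1; the numerator there equals 19/14, nonzero, and no other factor vanishes.
Hence a pole whose order is the multiplicity, 1.


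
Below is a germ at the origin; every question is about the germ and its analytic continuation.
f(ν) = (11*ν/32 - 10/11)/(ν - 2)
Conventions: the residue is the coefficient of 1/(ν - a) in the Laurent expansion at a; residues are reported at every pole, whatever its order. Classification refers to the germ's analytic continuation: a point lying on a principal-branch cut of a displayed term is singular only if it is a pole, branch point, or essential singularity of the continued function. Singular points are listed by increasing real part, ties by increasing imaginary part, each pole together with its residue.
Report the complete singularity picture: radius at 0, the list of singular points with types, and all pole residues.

Denominator factor (ν - 2): pole of order 1 at 2, modulus 2.
The radius of convergence is the smallest modulus among the singular points: 2.
At the order-1 pole 2 set g(ν) = (ν - (2))*f(ν) = 11*ν/32 - 10/11.
Simple pole: residue = g(a) at a = 2, which is -39/176.

Radius of convergence at 0: 2.
At 2: a pole of order 1; residue -39/176.


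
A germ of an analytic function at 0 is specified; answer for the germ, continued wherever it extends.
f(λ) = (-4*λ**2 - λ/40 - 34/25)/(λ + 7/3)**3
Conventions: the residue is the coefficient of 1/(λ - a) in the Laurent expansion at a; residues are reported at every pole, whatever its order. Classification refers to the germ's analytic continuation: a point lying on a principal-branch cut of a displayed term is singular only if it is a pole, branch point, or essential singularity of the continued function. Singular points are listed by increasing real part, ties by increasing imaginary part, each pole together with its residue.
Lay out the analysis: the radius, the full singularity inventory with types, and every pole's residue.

Denominator factor (λ + 7/3)^3: pole of order 3 at -7/3, modulus 7/3.
The radius of convergence is the smallest modulus among the singular points: 7/3.
At the order-3 pole -7/3 set g(λ) = (λ - (-7/3))^3*f(λ) = -4*λ**2 - λ/40 - 34/25.
Order-3 pole: residue = g''(a)/2; g''(-7/3) = -8, so the residue is -4.

Radius of convergence at 0: 7/3.
At -7/3: a pole of order 3; residue -4.


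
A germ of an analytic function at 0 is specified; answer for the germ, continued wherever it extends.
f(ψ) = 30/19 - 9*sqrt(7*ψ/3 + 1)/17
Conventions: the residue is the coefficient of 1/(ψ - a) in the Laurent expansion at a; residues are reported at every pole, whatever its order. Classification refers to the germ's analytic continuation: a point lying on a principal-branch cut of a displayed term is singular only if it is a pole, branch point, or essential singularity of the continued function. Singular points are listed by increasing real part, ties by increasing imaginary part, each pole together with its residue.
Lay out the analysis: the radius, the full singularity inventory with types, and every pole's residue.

Radius of convergence at 0: 3/7.
At -3/7: an algebraic (square-root) branch point.

Branch term (-9/17)*sqrt(1 - ψ/(-3/7)): its argument vanishes at ψ = -3/7, a square-root branch point, modulus 3/7.
The radius of convergence is the smallest modulus among the singular points: 3/7.


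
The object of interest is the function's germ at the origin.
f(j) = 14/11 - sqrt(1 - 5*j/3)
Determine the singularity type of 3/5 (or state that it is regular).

The point is an algebraic (square-root) branch point.

The term (-1)*sqrt(1 - j/(3/5)) has argument 1 - 3/5/(3/5) = 0 at 3/5: a square-root (algebraic, two-sheeted) branch point; the remaining terms are analytic or single-valued there.


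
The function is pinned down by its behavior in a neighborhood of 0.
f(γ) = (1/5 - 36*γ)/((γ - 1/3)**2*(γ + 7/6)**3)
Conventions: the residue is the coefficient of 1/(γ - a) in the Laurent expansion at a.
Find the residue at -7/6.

At the order-3 pole -7/6 set g(γ) = (γ - (-7/6))^3*f(γ) = (1/5 - 36*γ)/(γ - 1/3)**2.
Order-3 pole: residue = g''(a)/2; g''(-7/6) = 992/135, so the residue is 496/135.

The residue is 496/135.


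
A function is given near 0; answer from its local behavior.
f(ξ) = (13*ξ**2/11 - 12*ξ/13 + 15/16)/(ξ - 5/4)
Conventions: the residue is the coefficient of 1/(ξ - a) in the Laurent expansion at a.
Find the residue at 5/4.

The residue is 1865/1144.

At the order-1 pole 5/4 set g(ξ) = (ξ - (5/4))*f(ξ) = 13*ξ**2/11 - 12*ξ/13 + 15/16.
Simple pole: residue = g(a) at a = 5/4, which is 1865/1144.


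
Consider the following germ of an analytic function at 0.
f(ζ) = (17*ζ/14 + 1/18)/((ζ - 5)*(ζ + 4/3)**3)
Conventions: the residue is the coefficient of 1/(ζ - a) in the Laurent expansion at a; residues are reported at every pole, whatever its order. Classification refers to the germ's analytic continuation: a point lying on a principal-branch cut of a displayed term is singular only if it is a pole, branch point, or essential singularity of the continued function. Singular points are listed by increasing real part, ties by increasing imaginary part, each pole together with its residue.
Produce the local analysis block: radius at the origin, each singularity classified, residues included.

Denominator factor (ζ + 4/3)^3: pole of order 3 at -4/3, modulus 4/3.
Denominator factor (ζ - 5): pole of order 1 at 5, modulus 5.
The radius of convergence is the smallest modulus among the singular points: 4/3.
At the order-3 pole -4/3 set g(ζ) = (ζ - (-4/3))^3*f(ζ) = (17*ζ/14 + 1/18)/(ζ - 5).
Order-3 pole: residue = g''(a)/2; g''(-4/3) = -2316/48013, so the residue is -1158/48013.
At the order-1 pole 5 set g(ζ) = (ζ - (5))*f(ζ) = (17*ζ/14 + 1/18)/(ζ + 4/3)**3.
Simple pole: residue = g(a) at a = 5, which is 1158/48013.
List the singular points by increasing real part (a conjugate pair: the negative imaginary part first).

Radius of convergence at 0: 4/3.
At -4/3: a pole of order 3; residue -1158/48013.
At 5: a pole of order 1; residue 1158/48013.


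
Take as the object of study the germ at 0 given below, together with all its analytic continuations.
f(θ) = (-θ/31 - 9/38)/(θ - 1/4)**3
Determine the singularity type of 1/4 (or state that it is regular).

The point is a pole of order 3.

The denominator factor θ - 1/4 vanishes at 1/4 and appears to the power 3; the numerator there equals -577/2356, nonzero, and no other factor vanishes.
Hence a pole whose order is the multiplicity, 3.


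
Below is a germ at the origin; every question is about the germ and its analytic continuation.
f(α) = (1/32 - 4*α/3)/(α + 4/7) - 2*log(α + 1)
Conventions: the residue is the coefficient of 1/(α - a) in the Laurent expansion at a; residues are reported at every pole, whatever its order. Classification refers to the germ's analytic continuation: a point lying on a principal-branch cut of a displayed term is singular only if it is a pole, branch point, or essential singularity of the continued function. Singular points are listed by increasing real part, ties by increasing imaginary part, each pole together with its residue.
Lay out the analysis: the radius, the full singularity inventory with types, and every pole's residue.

Radius of convergence at 0: 4/7.
At -1: a logarithmic branch point.
At -4/7: a pole of order 1; residue 533/672.

Denominator factor (α + 4/7): pole of order 1 at -4/7, modulus 4/7.
Branch term (-2)*log(1 - α/(-1)): its argument vanishes at α = -1, a logarithmic branch point, modulus 1.
The radius of convergence is the smallest modulus among the singular points: 4/7.
The branch term is analytic at -4/7 and contributes nothing to the residue; only the rational part matters.
At the order-1 pole -4/7 set g(α) = (α - (-4/7))*(rational part) = 1/32 - 4*α/3.
Simple pole: residue = g(a) at a = -4/7, which is 533/672.
List the singular points by increasing real part (a conjugate pair: the negative imaginary part first).


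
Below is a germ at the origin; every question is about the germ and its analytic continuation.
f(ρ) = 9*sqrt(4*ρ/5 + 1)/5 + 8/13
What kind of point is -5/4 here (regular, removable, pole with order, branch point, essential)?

The point is an algebraic (square-root) branch point.

The term (9/5)*sqrt(1 - ρ/(-5/4)) has argument 1 - -5/4/(-5/4) = 0 at -5/4: a square-root (algebraic, two-sheeted) branch point; the remaining terms are analytic or single-valued there.


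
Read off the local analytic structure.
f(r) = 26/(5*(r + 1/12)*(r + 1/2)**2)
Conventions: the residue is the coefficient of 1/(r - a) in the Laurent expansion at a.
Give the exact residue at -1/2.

The residue is -3744/125.

At the order-2 pole -1/2 set g(r) = (r - (-1/2))^2*f(r) = 26/(5*(r + 1/12)).
Order-2 pole: residue = g'(a); g'(-1/2) = -3744/125, so the residue is -3744/125.


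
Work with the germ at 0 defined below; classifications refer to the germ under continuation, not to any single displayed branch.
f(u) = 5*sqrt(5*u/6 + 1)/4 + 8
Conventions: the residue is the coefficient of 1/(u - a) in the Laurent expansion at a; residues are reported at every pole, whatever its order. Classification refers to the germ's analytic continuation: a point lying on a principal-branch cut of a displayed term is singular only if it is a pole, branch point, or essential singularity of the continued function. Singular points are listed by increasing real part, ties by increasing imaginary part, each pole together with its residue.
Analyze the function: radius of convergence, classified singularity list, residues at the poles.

Radius of convergence at 0: 6/5.
At -6/5: an algebraic (square-root) branch point.

Branch term (5/4)*sqrt(1 - u/(-6/5)): its argument vanishes at u = -6/5, a square-root branch point, modulus 6/5.
The radius of convergence is the smallest modulus among the singular points: 6/5.


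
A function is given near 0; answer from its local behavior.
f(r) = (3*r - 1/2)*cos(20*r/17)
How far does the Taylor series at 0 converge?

The radius of convergence is infinite.

The factor cos(20*r/17) is entire and contributes no finite singular point.
The polynomial part has no poles.
No finite singular points: the Taylor series at 0 converges everywhere.


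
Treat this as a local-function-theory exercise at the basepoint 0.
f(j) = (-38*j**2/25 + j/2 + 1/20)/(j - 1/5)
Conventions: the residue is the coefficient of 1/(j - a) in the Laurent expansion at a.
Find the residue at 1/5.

At the order-1 pole 1/5 set g(j) = (j - (1/5))*f(j) = -38*j**2/25 + j/2 + 1/20.
Simple pole: residue = g(a) at a = 1/5, which is 223/2500.

The residue is 223/2500.


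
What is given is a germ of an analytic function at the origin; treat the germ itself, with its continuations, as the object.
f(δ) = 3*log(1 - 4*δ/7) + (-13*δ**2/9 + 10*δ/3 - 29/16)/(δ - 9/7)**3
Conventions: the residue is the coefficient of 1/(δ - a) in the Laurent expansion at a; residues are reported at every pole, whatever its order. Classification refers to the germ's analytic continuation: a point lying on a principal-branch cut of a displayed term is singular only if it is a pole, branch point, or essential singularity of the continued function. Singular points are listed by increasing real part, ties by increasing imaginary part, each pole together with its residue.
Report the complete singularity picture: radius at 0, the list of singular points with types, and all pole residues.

Radius of convergence at 0: 9/7.
At 9/7: a pole of order 3; residue -13/9.
At 7/4: a logarithmic branch point.

Denominator factor (δ - 9/7)^3: pole of order 3 at 9/7, modulus 9/7.
Branch term (3)*log(1 - δ/(7/4)): its argument vanishes at δ = 7/4, a logarithmic branch point, modulus 7/4.
The radius of convergence is the smallest modulus among the singular points: 9/7.
The branch term is analytic at 9/7 and contributes nothing to the residue; only the rational part matters.
At the order-3 pole 9/7 set g(δ) = (δ - (9/7))^3*(rational part) = -13*δ**2/9 + 10*δ/3 - 29/16.
Order-3 pole: residue = g''(a)/2; g''(9/7) = -26/9, so the residue is -13/9.
List the singular points by increasing real part (a conjugate pair: the negative imaginary part first).


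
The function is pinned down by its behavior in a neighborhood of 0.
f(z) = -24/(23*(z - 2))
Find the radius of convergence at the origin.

Denominator factor (z - 2): pole of order 1 at 2, modulus 2.
The radius of convergence is the smallest modulus among the singular points: 2.

The radius of convergence is 2.


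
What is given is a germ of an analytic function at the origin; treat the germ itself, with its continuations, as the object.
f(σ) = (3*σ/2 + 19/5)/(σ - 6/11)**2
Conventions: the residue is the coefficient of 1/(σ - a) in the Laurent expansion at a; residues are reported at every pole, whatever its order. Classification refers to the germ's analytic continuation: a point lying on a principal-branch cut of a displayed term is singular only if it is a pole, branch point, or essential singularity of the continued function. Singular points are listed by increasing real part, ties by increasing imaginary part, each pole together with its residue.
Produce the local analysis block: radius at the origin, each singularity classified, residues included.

Denominator factor (σ - 6/11)^2: pole of order 2 at 6/11, modulus 6/11.
The radius of convergence is the smallest modulus among the singular points: 6/11.
At the order-2 pole 6/11 set g(σ) = (σ - (6/11))^2*f(σ) = 3*σ/2 + 19/5.
Order-2 pole: residue = g'(a); g'(6/11) = 3/2, so the residue is 3/2.

Radius of convergence at 0: 6/11.
At 6/11: a pole of order 2; residue 3/2.


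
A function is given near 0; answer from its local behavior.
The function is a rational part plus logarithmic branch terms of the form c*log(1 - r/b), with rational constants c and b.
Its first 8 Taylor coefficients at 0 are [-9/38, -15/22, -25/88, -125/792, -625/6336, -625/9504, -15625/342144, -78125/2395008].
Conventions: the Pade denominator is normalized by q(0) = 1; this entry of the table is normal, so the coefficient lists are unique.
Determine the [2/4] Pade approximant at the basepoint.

The Pade approximant has numerator coefficients [-9/38, -2042105/4586923, 19494905/55043076]; denominator coefficients [1, -197335/197523, 429365/2370276, 74575/7110828, 914375/511979616].

Taylor coefficients needed (read off): a_0 = -9/38, a_1 = -15/22, a_2 = -25/88, a_3 = -125/792, a_4 = -625/6336, a_5 = -625/9504, a_6 = -15625/342144.
Write the denominator as Q(r) = 1 + q1*r + q2*r^2 + q3*r^3 + q4*r^4. Requiring Q*f - P = O(r^7) with deg P <= 2 kills the coefficients of r^3..r^6 in Q*f:
  r^3: a_3 + q1*a_2 + q2*a_1 + q3*a_0 = 0, i.e. -125/792 + (-25/88)*q1 + (-15/22)*q2 + (-9/38)*q3 = 0.
  r^4: a_4 + q1*a_3 + q2*a_2 + q3*a_1 + q4*a_0 = 0, i.e. -625/6336 + (-125/792)*q1 + (-25/88)*q2 + (-15/22)*q3 + (-9/38)*q4 = 0.
  r^5: a_5 + q1*a_4 + q2*a_3 + q3*a_2 + q4*a_1 = 0, i.e. -625/9504 + (-625/6336)*q1 + (-125/792)*q2 + (-25/88)*q3 + (-15/22)*q4 = 0.
  r^6: a_6 + q1*a_5 + q2*a_4 + q3*a_3 + q4*a_2 = 0, i.e. -15625/342144 + (-625/9504)*q1 + (-625/6336)*q2 + (-125/792)*q3 + (-25/88)*q4 = 0.
Solving this linear system: q1 = -197335/197523, q2 = 429365/2370276, q3 = 74575/7110828, q4 = 914375/511979616.
The numerator is Q*f truncated at degree 2: P0 = a_0 = -9/38; P1 = a_1 + q1*a_0 = -2042105/4586923; P2 = a_2 + q1*a_1 + q2*a_0 = 19494905/55043076.
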